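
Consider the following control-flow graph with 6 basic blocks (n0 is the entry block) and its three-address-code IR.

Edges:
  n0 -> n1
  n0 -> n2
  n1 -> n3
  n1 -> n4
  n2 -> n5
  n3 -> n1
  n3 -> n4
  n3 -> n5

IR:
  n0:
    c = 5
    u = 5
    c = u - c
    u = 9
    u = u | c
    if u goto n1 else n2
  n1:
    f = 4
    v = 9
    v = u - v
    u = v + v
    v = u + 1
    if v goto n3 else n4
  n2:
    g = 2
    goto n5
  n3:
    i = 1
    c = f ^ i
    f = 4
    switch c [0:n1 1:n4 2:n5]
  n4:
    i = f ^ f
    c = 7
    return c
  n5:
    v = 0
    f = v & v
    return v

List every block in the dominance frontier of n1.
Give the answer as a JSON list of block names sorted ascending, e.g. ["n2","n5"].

idom tree: n1←n0 n2←n0 n3←n1 n4←n1 n5←n0
Dom at joins:
  n1: preds {n0,n3}: {n0} ∩ {n0,n1,n3} = {n0}; idom=n0
  n4: preds {n1,n3}: {n0,n1} ∩ {n0,n1,n3} = {n0,n1}; idom=n1
  n5: preds {n2,n3}: {n0,n2} ∩ {n0,n1,n3} = {n0}; idom=n0

Frontier:
  n1←n0: walk · to n0
  n1←n3: walk n3→n1 to n0
  n4←n1: walk · to n1
  n4←n3: walk n3 to n1
  n5←n2: walk n2 to n0
  n5←n3: walk n3→n1 to n0
  n0: DF=∅
  n1: DF={n1,n5}
  n2: DF={n5}
  n3: DF={n1,n4,n5}
  n4: DF=∅
  n5: DF=∅

DF(n1) = ["n1", "n5"]

Answer: ["n1", "n5"]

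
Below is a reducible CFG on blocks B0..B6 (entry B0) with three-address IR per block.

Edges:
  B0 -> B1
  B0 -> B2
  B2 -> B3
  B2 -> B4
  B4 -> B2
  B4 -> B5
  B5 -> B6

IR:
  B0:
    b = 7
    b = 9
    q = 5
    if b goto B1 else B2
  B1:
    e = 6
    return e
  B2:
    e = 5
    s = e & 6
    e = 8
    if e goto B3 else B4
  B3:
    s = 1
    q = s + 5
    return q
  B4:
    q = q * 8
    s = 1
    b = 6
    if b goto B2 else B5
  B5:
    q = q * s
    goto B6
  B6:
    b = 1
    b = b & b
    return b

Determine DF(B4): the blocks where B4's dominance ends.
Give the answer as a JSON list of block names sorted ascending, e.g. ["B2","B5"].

Answer: ["B2"]

Derivation:
idom tree: B1←B0 B2←B0 B3←B2 B4←B2 B5←B4 B6←B5
Join-block Dom:
  B2: preds {B0,B4}: {B0} ∩ {B0,B2,B4} = {B0}; idom=B0

Frontier:
  join B2 pred B0: · stop@B0
  join B2 pred B4: B4→B2 stop@B0
  B0 → ∅
  B1 → ∅
  B2 → {B2}
  B3 → ∅
  B4 → {B2}
  B5 → ∅
  B6 → ∅

DF(B4) = ["B2"]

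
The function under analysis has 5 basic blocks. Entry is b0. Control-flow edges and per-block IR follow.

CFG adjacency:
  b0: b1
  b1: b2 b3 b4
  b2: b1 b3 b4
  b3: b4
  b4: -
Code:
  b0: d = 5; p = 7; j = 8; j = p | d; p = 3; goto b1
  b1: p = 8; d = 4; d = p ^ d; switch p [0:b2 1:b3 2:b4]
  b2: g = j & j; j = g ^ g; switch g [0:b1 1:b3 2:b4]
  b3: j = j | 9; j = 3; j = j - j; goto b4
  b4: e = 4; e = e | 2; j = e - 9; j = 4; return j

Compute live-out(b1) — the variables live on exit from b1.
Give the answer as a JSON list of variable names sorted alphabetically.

def/use:
  b0: def={d,j,p} ue=∅
  b1: def={d,p} ue=∅
  b2: def={g,j} ue={j}
  b3: def={j} ue={j}
  b4: def={e,j} ue=∅

Backward fixpoint:
  live b0: ∅→{j}
  live b1: {j}→{j}
  live b2: {j}→{j}
  live b3: {j}→∅
  live b4: ∅→∅

live-out(b1) = ["j"]

Answer: ["j"]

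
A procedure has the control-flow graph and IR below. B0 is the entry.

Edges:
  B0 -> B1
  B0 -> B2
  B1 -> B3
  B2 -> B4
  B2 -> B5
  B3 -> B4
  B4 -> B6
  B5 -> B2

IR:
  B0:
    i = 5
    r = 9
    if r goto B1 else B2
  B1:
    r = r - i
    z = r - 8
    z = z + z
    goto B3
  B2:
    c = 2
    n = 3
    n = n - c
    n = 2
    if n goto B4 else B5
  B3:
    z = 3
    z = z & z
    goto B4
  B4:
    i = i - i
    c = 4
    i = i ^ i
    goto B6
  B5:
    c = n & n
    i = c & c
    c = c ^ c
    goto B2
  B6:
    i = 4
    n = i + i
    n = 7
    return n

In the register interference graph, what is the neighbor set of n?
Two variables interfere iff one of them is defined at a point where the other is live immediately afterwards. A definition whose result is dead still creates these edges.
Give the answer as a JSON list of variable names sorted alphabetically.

Answer: ["c", "i"]

Analysis:
Block summaries:
  B0 def {i,r} use ∅
  B1 def {r,z} use {i,r}
  B2 def {c,n} use ∅
  B3 def {z} use ∅
  B4 def {c,i} use {i}
  B5 def {c,i} use {n}
  B6 def {i,n} use ∅

Backward fixpoint:
  B0: in=∅ out={i,r}
  B1: in={i,r} out={i}
  B2: in={i} out={i,n}
  B3: in={i} out={i}
  B4: in={i} out=∅
  B5: in={n} out={i}
  B6: in=∅ out=∅

Conflict graph:
  c — {i,n}
  i — {c,n,r,z}
  n — {c,i}
  r — {i}
  z — {i}

N(n) = ["c", "i"]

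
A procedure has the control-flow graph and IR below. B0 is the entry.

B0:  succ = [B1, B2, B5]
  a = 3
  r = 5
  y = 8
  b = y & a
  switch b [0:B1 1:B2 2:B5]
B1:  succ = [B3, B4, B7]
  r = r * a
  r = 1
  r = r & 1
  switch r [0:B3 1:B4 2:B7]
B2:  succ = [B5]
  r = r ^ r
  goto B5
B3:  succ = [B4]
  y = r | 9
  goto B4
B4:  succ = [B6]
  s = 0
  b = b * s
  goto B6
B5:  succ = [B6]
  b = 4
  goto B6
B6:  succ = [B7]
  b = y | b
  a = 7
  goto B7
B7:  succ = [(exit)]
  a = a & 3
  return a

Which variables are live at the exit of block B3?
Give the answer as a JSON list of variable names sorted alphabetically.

Answer: ["b", "y"]

Working:
Block summaries:
  B0 def {a,b,r,y} use ∅
  B1 def {r} use {a,r}
  B2 def {r} use {r}
  B3 def {y} use {r}
  B4 def {b,s} use {b}
  B5 def {b} use ∅
  B6 def {a,b} use {b,y}
  B7 def {a} use {a}

Backward fixpoint:
  B0: in=∅ out={a,b,r,y}
  B1: in={a,b,r,y} out={a,b,r,y}
  B2: in={r,y} out={y}
  B3: in={b,r} out={b,y}
  B4: in={b,y} out={b,y}
  B5: in={y} out={b,y}
  B6: in={b,y} out={a}
  B7: in={a} out=∅

live-out(B3) = ["b", "y"]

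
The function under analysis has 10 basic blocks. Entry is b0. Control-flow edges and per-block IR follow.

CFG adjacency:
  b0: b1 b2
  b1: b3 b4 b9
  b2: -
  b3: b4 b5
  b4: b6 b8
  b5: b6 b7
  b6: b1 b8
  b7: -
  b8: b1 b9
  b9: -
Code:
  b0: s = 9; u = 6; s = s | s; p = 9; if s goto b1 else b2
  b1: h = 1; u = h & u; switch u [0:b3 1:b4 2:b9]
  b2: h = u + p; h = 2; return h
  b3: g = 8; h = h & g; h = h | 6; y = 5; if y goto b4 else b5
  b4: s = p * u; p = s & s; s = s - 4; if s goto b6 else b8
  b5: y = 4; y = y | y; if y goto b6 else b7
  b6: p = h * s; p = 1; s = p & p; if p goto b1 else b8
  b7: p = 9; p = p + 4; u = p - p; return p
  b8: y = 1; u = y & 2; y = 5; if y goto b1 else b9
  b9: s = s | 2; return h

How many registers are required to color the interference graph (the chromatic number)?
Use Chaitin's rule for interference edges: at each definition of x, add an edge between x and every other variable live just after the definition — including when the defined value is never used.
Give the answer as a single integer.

Answer: 5

Analysis:
def/use:
  b0 def {p,s,u} use ∅
  b1 def {h,u} use {u}
  b2 def {h} use {p,u}
  b3 def {g,h,y} use {h}
  b4 def {p,s} use {p,u}
  b5 def {y} use ∅
  b6 def {p,s} use {h,s}
  b7 def {p,u} use ∅
  b8 def {u,y} use ∅
  b9 def {s} use {h,s}

Live sets:
  b0 li=∅ lo={p,s,u}
  b1 li={p,s,u} lo={h,p,s,u}
  b2 li={p,u} lo=∅
  b3 li={h,p,s,u} lo={h,p,s,u}
  b4 li={h,p,u} lo={h,p,s,u}
  b5 li={h,s,u} lo={h,s,u}
  b6 li={h,s,u} lo={h,p,s,u}
  b7 li=∅ lo=∅
  b8 li={h,p,s} lo={h,p,s,u}
  b9 li={h,s} lo=∅

Interfere edges:
  g — {h,p,s,u}
  h — {g,p,s,u,y}
  p — {g,h,s,u,y}
  s — {g,h,p,u,y}
  u — {g,h,p,s,y}
  y — {h,p,s,u}

Colouring:
  {g,h,p,s,u} pairwise interfere (5-clique) ⇒ χ ≥ 5
  assign g→r4 h→r0 p→r1 s→r2 u→r3 y→r4 — no edge inside a register ⇒ χ ≤ 5
  χ = 5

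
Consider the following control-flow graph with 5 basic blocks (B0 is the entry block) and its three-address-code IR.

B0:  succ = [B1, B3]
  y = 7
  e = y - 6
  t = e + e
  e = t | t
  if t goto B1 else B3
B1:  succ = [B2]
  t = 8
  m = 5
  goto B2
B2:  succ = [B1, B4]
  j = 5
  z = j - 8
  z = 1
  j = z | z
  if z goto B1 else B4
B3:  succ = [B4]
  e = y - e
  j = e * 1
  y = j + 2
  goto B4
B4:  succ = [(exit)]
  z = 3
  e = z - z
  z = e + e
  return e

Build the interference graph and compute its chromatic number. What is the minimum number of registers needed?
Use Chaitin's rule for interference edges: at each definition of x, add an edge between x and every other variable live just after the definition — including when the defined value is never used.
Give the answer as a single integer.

Block summaries:
  B0 def {e,t,y} use ∅
  B1 def {m,t} use ∅
  B2 def {j,z} use ∅
  B3 def {e,j,y} use {e,y}
  B4 def {e,z} use ∅

Live sets:
  B0 li=∅ lo={e,y}
  B1 li=∅ lo=∅
  B2 li=∅ lo=∅
  B3 li={e,y} lo=∅
  B4 li=∅ lo=∅

Interference:
  e — {t,y,z}
  j — {z}
  m — ∅
  t — {e,y}
  y — {e,t}
  z — {e,j}

Registers:
  clique {e,t,y} ⇒ need ≥ 3
  3-colouring: R0={e,j,m}  R1={t,z}  R2={y}
  χ = 3

Answer: 3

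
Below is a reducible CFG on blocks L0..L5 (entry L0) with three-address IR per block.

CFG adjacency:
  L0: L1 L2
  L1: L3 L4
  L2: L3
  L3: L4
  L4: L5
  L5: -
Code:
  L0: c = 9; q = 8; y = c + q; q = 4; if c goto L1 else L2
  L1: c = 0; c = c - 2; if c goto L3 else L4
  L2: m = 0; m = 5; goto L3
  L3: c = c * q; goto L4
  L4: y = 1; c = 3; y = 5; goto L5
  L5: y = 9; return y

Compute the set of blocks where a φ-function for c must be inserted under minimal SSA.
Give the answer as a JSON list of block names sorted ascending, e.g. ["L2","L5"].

Answer: ["L3", "L4"]

Derivation:
idom tree: L1←L0 L2←L0 L3←L0 L4←L0 L5←L4
Dom∩ at merges:
  L3: preds {L1,L2}: {L0,L1} ∩ {L0,L2} = {L0}; idom=L0
  L4: preds {L1,L3}: {L0,L1} ∩ {L0,L3} = {L0}; idom=L0

Frontier:
  L3←L1: walk L1 to L0
  L3←L2: walk L2 to L0
  L4←L1: walk L1 to L0
  L4←L3: walk L3 to L0
  L0: DF=∅
  L1: DF={L3,L4}
  L2: DF={L3}
  L3: DF={L4}
  L4: DF=∅
  L5: DF=∅

φ for c: defs {L0,L1,L3,L4}
  DF⁺ = {L3,L4}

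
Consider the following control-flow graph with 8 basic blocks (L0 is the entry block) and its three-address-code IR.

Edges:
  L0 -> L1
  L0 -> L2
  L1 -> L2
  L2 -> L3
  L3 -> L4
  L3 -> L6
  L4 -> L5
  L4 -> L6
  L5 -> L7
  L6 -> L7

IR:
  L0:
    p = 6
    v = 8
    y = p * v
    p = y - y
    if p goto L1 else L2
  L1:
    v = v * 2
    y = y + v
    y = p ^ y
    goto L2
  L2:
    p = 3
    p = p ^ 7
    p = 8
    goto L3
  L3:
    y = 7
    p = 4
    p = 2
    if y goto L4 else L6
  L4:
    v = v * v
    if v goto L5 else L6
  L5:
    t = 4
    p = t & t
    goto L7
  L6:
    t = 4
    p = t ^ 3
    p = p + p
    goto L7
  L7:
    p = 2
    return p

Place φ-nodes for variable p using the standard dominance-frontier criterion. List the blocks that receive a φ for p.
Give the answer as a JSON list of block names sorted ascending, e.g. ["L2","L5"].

idom tree: L1←L0 L2←L0 L3←L2 L4←L3 L5←L4 L6←L3 L7←L3
Join-block Dom:
  L2: preds {L0,L1}: {L0} ∩ {L0,L1} = {L0}; idom=L0
  L6: preds {L3,L4}: {L0,L2,L3} ∩ {L0,L2,L3,L4} = {L0,L2,L3}; idom=L3
  L7: preds {L5,L6}: {L0,L2,L3,L4,L5} ∩ {L0,L2,L3,L6} = {L0,L2,L3}; idom=L3

DF derivation:
  L2←L0: walk · to L0
  L2←L1: walk L1 to L0
  L6←L3: walk · to L3
  L6←L4: walk L4 to L3
  L7←L5: walk L5→L4 to L3
  L7←L6: walk L6 to L3
  L0: DF=∅
  L1: DF={L2}
  L2: DF=∅
  L3: DF=∅
  L4: DF={L6,L7}
  L5: DF={L7}
  L6: DF={L7}
  L7: DF=∅

φ for p: defs {L0,L2,L3,L5,L6,L7}
  DF⁺ = {L7}

Answer: ["L7"]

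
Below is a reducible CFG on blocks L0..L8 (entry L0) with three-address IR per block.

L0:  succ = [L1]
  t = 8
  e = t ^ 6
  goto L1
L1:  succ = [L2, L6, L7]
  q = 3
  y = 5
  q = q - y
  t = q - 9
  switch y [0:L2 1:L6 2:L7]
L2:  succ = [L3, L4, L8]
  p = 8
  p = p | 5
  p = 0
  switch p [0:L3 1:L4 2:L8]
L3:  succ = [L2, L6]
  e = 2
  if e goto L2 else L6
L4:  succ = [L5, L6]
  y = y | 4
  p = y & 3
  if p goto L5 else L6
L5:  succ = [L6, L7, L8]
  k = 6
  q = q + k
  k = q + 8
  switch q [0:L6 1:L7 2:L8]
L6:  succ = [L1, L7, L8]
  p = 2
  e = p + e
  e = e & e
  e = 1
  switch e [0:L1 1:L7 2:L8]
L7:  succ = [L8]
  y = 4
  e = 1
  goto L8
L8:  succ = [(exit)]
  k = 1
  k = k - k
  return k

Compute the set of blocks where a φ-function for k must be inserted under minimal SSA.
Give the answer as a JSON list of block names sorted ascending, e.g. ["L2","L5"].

idom tree: L1←L0 L2←L1 L3←L2 L4←L2 L5←L4 L6←L1 L7←L1 L8←L1
Dom∩ at merges:
  L1: preds {L0,L6}: {L0} ∩ {L0,L1,L6} = {L0}; idom=L0
  L2: preds {L1,L3}: {L0,L1} ∩ {L0,L1,L2,L3} = {L0,L1}; idom=L1
  L6: preds {L1,L3,L4,L5}: {L0,L1} ∩ {L0,L1,L2,L3} ∩ {L0,L1,L2,L4} ∩ {L0,L1,L2,L4,L5} = {L0,L1}; idom=L1
  L7: preds {L1,L5,L6}: {L0,L1} ∩ {L0,L1,L2,L4,L5} ∩ {L0,L1,L6} = {L0,L1}; idom=L1
  L8: preds {L2,L5,L6,L7}: {L0,L1,L2} ∩ {L0,L1,L2,L4,L5} ∩ {L0,L1,L6} ∩ {L0,L1,L7} = {L0,L1}; idom=L1

DF derivation:
  join L1 pred L0: · stop@L0
  join L1 pred L6: L6→L1 stop@L0
  join L2 pred L1: · stop@L1
  join L2 pred L3: L3→L2 stop@L1
  join L6 pred L1: · stop@L1
  join L6 pred L3: L3→L2 stop@L1
  join L6 pred L4: L4→L2 stop@L1
  join L6 pred L5: L5→L4→L2 stop@L1
  join L7 pred L1: · stop@L1
  join L7 pred L5: L5→L4→L2 stop@L1
  join L7 pred L6: L6 stop@L1
  join L8 pred L2: L2 stop@L1
  join L8 pred L5: L5→L4→L2 stop@L1
  join L8 pred L6: L6 stop@L1
  join L8 pred L7: L7 stop@L1
  DF(L0)=∅
  DF(L1)={L1}
  DF(L2)={L2,L6,L7,L8}
  DF(L3)={L2,L6}
  DF(L4)={L6,L7,L8}
  DF(L5)={L6,L7,L8}
  DF(L6)={L1,L7,L8}
  DF(L7)={L8}
  DF(L8)=∅

φ for k: defs {L5,L8}
  DF⁺ = {L1,L6,L7,L8}

Answer: ["L1", "L6", "L7", "L8"]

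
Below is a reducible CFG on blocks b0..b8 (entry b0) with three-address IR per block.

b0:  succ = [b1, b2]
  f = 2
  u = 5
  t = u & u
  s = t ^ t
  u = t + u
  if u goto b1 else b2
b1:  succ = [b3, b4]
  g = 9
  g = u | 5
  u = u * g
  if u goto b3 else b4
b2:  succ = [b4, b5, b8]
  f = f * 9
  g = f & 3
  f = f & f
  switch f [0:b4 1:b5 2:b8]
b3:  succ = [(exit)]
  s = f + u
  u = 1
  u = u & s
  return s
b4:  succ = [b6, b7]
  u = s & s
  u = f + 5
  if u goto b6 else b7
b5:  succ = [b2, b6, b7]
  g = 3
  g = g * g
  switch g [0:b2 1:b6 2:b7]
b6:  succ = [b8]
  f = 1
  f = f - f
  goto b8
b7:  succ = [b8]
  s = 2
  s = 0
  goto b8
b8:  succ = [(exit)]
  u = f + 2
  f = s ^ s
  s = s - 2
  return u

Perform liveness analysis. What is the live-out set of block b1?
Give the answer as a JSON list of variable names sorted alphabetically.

Per-block:
  b0: {f,s,t,u} / ∅
  b1: {g,u} / {u}
  b2: {f,g} / {f}
  b3: {s,u} / {f,u}
  b4: {u} / {f,s}
  b5: {g} / ∅
  b6: {f} / ∅
  b7: {s} / ∅
  b8: {f,s,u} / {f,s}

Live sets:
  b0 li=∅ lo={f,s,u}
  b1 li={f,s,u} lo={f,s,u}
  b2 li={f,s} lo={f,s}
  b3 li={f,u} lo=∅
  b4 li={f,s} lo={f,s}
  b5 li={f,s} lo={f,s}
  b6 li={s} lo={f,s}
  b7 li={f} lo={f,s}
  b8 li={f,s} lo=∅

live-out(b1) = ["f", "s", "u"]

Answer: ["f", "s", "u"]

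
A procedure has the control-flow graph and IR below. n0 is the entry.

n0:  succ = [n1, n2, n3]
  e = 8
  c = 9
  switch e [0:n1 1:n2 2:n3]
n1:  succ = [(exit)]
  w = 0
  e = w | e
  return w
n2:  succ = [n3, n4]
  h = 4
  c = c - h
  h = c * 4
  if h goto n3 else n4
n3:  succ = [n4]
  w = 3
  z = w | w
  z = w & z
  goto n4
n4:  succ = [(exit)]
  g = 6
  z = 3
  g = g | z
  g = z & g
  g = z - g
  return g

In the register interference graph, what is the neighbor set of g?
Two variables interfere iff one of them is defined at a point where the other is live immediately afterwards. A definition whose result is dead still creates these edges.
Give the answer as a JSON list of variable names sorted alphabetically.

Answer: ["z"]

Derivation:
def/use:
  n0: {c,e} / ∅
  n1: {e,w} / {e}
  n2: {c,h} / {c}
  n3: {w,z} / ∅
  n4: {g,z} / ∅

Liveness:
  n0: in=∅ out={c,e}
  n1: in={e} out=∅
  n2: in={c} out=∅
  n3: in=∅ out=∅
  n4: in=∅ out=∅

Interference:
  c↔{e,h}
  e↔{c,w}
  g↔{z}
  h↔{c}
  w↔{e,z}
  z↔{g,w}

N(g) = ["z"]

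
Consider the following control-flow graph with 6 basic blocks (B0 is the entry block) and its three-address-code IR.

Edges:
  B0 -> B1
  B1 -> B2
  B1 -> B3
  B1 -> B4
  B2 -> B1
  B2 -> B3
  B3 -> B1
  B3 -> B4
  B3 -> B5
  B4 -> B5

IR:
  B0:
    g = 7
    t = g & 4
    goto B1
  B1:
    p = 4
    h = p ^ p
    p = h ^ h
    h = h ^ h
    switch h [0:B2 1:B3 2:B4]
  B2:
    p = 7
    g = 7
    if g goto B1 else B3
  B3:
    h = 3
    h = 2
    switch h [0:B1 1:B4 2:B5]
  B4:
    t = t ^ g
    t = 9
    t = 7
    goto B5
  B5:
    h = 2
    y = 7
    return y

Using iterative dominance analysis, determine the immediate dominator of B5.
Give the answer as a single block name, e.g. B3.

Answer: B1

Working:
idom tree: B1←B0 B2←B1 B3←B1 B4←B1 B5←B1
Join-block Dom:
  B1: preds {B0,B2,B3}: {B0} ∩ {B0,B1,B2} ∩ {B0,B1,B3} = {B0}; idom=B0
  B3: preds {B1,B2}: {B0,B1} ∩ {B0,B1,B2} = {B0,B1}; idom=B1
  B4: preds {B1,B3}: {B0,B1} ∩ {B0,B1,B3} = {B0,B1}; idom=B1
  B5: preds {B3,B4}: {B0,B1,B3} ∩ {B0,B1,B4} = {B0,B1}; idom=B1

idom(B5) = B1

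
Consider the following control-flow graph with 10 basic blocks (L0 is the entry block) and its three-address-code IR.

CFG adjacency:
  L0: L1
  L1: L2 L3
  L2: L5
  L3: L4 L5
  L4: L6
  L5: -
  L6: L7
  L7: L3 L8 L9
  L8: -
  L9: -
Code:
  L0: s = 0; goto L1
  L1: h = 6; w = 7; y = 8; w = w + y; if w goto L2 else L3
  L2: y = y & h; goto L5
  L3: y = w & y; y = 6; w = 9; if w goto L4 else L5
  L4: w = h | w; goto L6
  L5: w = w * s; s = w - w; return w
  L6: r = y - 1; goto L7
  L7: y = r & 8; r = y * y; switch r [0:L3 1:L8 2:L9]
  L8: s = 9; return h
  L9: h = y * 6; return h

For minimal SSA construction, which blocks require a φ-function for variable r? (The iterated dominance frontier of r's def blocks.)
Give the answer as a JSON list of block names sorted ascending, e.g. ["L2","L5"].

idom tree: L1←L0 L2←L1 L3←L1 L4←L3 L5←L1 L6←L4 L7←L6 L8←L7 L9←L7
Join-block Dom:
  L3: preds {L1,L7}: {L0,L1} ∩ {L0,L1,L3,L4,L6,L7} = {L0,L1}; idom=L1
  L5: preds {L2,L3}: {L0,L1,L2} ∩ {L0,L1,L3} = {L0,L1}; idom=L1

DF walk-up:
  L3←L1: walk · to L1
  L3←L7: walk L7→L6→L4→L3 to L1
  L5←L2: walk L2 to L1
  L5←L3: walk L3 to L1
  L0: DF=∅
  L1: DF=∅
  L2: DF={L5}
  L3: DF={L3,L5}
  L4: DF={L3}
  L5: DF=∅
  L6: DF={L3}
  L7: DF={L3}
  L8: DF=∅
  L9: DF=∅

φ for r: defs {L6,L7}
  DF⁺ = {L3,L5}

Answer: ["L3", "L5"]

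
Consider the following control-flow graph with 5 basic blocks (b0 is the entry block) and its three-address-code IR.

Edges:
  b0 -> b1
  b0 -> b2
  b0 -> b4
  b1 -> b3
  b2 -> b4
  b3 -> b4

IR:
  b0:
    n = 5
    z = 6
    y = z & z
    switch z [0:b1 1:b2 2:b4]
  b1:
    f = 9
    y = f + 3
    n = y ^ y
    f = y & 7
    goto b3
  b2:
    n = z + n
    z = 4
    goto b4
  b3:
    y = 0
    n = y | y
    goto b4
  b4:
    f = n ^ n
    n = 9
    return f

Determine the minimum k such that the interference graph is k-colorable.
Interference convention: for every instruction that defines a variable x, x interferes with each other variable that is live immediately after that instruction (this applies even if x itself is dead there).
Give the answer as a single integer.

Per-block:
  b0 def {n,y,z} use ∅
  b1 def {f,n,y} use ∅
  b2 def {n,z} use {n,z}
  b3 def {n,y} use ∅
  b4 def {f,n} use {n}

Live sets:
  b0 li=∅ lo={n,z}
  b1 li=∅ lo=∅
  b2 li={n,z} lo={n}
  b3 li=∅ lo={n}
  b4 li={n} lo=∅

Conflict graph:
  f — {n}
  n — {f,y,z}
  y — {n,z}
  z — {n,y}

Colouring:
  {n,y,z} pairwise interfere (3-clique) ⇒ χ ≥ 3
  assign f→r1 n→r0 y→r1 z→r2 — no edge inside a register ⇒ χ ≤ 3
  χ = 3

Answer: 3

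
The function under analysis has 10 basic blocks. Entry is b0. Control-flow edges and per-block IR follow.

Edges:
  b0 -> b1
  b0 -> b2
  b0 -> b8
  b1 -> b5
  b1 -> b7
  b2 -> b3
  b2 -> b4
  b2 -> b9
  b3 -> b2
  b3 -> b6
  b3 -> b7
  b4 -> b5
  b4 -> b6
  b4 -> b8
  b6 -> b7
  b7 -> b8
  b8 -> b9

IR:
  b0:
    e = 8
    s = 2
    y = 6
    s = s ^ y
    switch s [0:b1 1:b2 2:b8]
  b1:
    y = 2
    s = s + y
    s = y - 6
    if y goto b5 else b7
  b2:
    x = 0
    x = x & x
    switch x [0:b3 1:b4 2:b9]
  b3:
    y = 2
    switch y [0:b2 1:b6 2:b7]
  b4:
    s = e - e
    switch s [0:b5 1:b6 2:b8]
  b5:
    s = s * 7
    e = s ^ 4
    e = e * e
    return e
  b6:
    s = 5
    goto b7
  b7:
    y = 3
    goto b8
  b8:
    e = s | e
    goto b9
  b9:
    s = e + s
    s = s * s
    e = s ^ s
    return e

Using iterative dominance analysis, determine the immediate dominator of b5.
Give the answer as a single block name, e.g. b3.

Answer: b0

Derivation:
idom tree: b1←b0 b2←b0 b3←b2 b4←b2 b5←b0 b6←b2 b7←b0 b8←b0 b9←b0
Dom at joins:
  b2: preds {b0,b3}: {b0} ∩ {b0,b2,b3} = {b0}; idom=b0
  b5: preds {b1,b4}: {b0,b1} ∩ {b0,b2,b4} = {b0}; idom=b0
  b6: preds {b3,b4}: {b0,b2,b3} ∩ {b0,b2,b4} = {b0,b2}; idom=b2
  b7: preds {b1,b3,b6}: {b0,b1} ∩ {b0,b2,b3} ∩ {b0,b2,b6} = {b0}; idom=b0
  b8: preds {b0,b4,b7}: {b0} ∩ {b0,b2,b4} ∩ {b0,b7} = {b0}; idom=b0
  b9: preds {b2,b8}: {b0,b2} ∩ {b0,b8} = {b0}; idom=b0

idom(b5) = b0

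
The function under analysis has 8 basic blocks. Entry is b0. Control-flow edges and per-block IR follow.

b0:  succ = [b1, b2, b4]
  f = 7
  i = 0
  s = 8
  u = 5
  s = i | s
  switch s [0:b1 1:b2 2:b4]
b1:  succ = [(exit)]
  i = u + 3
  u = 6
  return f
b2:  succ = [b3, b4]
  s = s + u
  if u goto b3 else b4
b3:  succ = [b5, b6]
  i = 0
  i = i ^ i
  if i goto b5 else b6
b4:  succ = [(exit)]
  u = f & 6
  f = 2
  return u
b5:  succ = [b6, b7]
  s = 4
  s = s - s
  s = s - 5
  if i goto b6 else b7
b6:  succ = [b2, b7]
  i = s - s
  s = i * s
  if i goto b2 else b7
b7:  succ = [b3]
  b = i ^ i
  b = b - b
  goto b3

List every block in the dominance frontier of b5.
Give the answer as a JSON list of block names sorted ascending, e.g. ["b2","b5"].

idom tree: b1←b0 b2←b0 b3←b2 b4←b0 b5←b3 b6←b3 b7←b3
Join-block Dom:
  b2: preds {b0,b6}: {b0} ∩ {b0,b2,b3,b6} = {b0}; idom=b0
  b3: preds {b2,b7}: {b0,b2} ∩ {b0,b2,b3,b7} = {b0,b2}; idom=b2
  b4: preds {b0,b2}: {b0} ∩ {b0,b2} = {b0}; idom=b0
  b6: preds {b3,b5}: {b0,b2,b3} ∩ {b0,b2,b3,b5} = {b0,b2,b3}; idom=b3
  b7: preds {b5,b6}: {b0,b2,b3,b5} ∩ {b0,b2,b3,b6} = {b0,b2,b3}; idom=b3

DF walk-up:
  join b2 pred b0: · stop@b0
  join b2 pred b6: b6→b3→b2 stop@b0
  join b3 pred b2: · stop@b2
  join b3 pred b7: b7→b3 stop@b2
  join b4 pred b0: · stop@b0
  join b4 pred b2: b2 stop@b0
  join b6 pred b3: · stop@b3
  join b6 pred b5: b5 stop@b3
  join b7 pred b5: b5 stop@b3
  join b7 pred b6: b6 stop@b3
  b0: DF=∅
  b1: DF=∅
  b2: DF={b2,b4}
  b3: DF={b2,b3}
  b4: DF=∅
  b5: DF={b6,b7}
  b6: DF={b2,b7}
  b7: DF={b3}

DF(b5) = ["b6", "b7"]

Answer: ["b6", "b7"]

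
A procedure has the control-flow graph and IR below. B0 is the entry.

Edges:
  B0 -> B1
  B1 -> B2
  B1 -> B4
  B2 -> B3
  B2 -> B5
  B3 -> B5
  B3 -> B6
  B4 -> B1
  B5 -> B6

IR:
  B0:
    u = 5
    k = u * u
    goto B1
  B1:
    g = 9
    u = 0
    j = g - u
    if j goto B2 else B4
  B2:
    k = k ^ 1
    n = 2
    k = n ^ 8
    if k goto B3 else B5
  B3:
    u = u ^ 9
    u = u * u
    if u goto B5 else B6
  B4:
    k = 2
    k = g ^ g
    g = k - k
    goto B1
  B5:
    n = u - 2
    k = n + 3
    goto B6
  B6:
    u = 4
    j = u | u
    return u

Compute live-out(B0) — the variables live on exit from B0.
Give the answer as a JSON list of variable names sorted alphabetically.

def/use:
  B0: def={k,u} ue=∅
  B1: def={g,j,u} ue=∅
  B2: def={k,n} ue={k}
  B3: def={u} ue={u}
  B4: def={g,k} ue={g}
  B5: def={k,n} ue={u}
  B6: def={j,u} ue=∅

Liveness:
  B0: in=∅ out={k}
  B1: in={k} out={g,k,u}
  B2: in={k,u} out={u}
  B3: in={u} out={u}
  B4: in={g} out={k}
  B5: in={u} out=∅
  B6: in=∅ out=∅

live-out(B0) = ["k"]

Answer: ["k"]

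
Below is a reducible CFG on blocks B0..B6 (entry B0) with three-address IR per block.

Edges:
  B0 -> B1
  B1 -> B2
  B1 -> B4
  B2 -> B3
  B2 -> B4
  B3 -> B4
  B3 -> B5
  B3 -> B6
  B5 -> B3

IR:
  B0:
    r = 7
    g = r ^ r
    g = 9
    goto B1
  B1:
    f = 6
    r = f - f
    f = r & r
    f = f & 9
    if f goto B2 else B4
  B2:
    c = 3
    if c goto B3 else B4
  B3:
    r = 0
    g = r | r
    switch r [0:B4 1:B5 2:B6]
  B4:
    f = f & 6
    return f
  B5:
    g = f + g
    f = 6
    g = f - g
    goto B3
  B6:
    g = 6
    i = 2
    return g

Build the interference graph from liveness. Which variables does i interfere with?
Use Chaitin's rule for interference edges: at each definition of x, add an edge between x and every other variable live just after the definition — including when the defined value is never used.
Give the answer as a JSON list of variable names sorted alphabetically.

Block summaries:
  B0 def {g,r} use ∅
  B1 def {f,r} use ∅
  B2 def {c} use ∅
  B3 def {g,r} use ∅
  B4 def {f} use {f}
  B5 def {f,g} use {f,g}
  B6 def {g,i} use ∅

Live sets:
  B0 li=∅ lo=∅
  B1 li=∅ lo={f}
  B2 li={f} lo={f}
  B3 li={f} lo={f,g}
  B4 li={f} lo=∅
  B5 li={f,g} lo={f}
  B6 li=∅ lo=∅

Interfere edges:
  c↔{f}
  f↔{c,g,r}
  g↔{f,i,r}
  i↔{g}
  r↔{f,g}

N(i) = ["g"]

Answer: ["g"]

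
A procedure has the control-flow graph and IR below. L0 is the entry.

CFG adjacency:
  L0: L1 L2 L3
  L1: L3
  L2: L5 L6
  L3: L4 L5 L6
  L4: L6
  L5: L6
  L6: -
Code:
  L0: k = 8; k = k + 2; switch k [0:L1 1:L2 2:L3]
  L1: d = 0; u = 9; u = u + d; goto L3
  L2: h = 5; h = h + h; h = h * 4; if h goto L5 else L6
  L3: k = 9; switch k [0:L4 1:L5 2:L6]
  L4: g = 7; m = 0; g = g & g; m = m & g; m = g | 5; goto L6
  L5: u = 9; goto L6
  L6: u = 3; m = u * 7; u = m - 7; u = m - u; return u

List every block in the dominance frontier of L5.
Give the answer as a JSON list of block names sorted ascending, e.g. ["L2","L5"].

idom tree: L1←L0 L2←L0 L3←L0 L4←L3 L5←L0 L6←L0
Dom at joins:
  L3: preds {L0,L1}: {L0} ∩ {L0,L1} = {L0}; idom=L0
  L5: preds {L2,L3}: {L0,L2} ∩ {L0,L3} = {L0}; idom=L0
  L6: preds {L2,L3,L4,L5}: {L0,L2} ∩ {L0,L3} ∩ {L0,L3,L4} ∩ {L0,L5} = {L0}; idom=L0

DF walk-up:
  join L3 pred L0: · stop@L0
  join L3 pred L1: L1 stop@L0
  join L5 pred L2: L2 stop@L0
  join L5 pred L3: L3 stop@L0
  join L6 pred L2: L2 stop@L0
  join L6 pred L3: L3 stop@L0
  join L6 pred L4: L4→L3 stop@L0
  join L6 pred L5: L5 stop@L0
  DF(L0)=∅
  DF(L1)={L3}
  DF(L2)={L5,L6}
  DF(L3)={L5,L6}
  DF(L4)={L6}
  DF(L5)={L6}
  DF(L6)=∅

DF(L5) = ["L6"]

Answer: ["L6"]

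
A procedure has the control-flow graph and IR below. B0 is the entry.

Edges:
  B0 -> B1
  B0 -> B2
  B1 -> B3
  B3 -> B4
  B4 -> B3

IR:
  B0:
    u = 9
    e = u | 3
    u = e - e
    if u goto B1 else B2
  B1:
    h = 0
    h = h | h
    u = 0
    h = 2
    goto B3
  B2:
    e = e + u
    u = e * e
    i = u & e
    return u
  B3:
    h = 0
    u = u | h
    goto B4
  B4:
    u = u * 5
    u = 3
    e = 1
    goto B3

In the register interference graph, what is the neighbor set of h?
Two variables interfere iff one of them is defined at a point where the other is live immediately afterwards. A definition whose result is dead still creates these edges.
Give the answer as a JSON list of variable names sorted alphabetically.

Answer: ["u"]

Derivation:
Per-block:
  B0 def {e,u} use ∅
  B1 def {h,u} use ∅
  B2 def {e,i,u} use {e,u}
  B3 def {h,u} use {u}
  B4 def {e,u} use {u}

Backward fixpoint:
  B0: in=∅ out={e,u}
  B1: in=∅ out={u}
  B2: in={e,u} out=∅
  B3: in={u} out={u}
  B4: in={u} out={u}

Conflict graph:
  e — {u}
  h — {u}
  i — {u}
  u — {e,h,i}

N(h) = ["u"]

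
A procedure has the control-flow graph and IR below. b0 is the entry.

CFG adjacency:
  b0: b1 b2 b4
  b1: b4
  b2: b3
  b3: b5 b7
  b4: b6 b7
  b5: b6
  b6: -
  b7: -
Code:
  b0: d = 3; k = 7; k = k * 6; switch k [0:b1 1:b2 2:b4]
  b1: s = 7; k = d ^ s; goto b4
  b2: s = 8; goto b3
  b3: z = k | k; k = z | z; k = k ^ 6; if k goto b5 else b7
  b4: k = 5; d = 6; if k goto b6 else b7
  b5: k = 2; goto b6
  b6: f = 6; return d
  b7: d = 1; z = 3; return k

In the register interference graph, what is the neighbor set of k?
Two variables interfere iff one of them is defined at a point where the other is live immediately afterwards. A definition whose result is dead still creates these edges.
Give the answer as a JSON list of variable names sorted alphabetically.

Per-block:
  b0: {d,k} / ∅
  b1: {k,s} / {d}
  b2: {s} / ∅
  b3: {k,z} / {k}
  b4: {d,k} / ∅
  b5: {k} / ∅
  b6: {f} / {d}
  b7: {d,z} / {k}

Live sets:
  b0: in=∅ out={d,k}
  b1: in={d} out=∅
  b2: in={d,k} out={d,k}
  b3: in={d,k} out={d,k}
  b4: in=∅ out={d,k}
  b5: in={d} out={d}
  b6: in={d} out=∅
  b7: in={k} out=∅

Conflict graph:
  d↔{f,k,s,z}
  f↔{d}
  k↔{d,s,z}
  s↔{d,k}
  z↔{d,k}

N(k) = ["d", "s", "z"]

Answer: ["d", "s", "z"]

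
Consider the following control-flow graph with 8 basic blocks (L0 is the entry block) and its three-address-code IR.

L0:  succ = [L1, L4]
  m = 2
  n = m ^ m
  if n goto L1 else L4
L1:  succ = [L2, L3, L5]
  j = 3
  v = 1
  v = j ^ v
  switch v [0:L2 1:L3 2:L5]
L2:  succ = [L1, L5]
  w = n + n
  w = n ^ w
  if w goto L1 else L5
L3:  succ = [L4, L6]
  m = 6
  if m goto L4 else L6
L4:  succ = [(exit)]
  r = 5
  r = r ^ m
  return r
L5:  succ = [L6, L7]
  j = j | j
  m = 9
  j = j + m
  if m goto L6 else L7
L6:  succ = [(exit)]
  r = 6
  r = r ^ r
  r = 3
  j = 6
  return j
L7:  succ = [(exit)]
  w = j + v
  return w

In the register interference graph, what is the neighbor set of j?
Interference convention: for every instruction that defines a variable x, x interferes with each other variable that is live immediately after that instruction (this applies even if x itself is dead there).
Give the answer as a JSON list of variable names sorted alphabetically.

Answer: ["m", "n", "v", "w"]

Working:
Block summaries:
  L0: def={m,n} ue=∅
  L1: def={j,v} ue=∅
  L2: def={w} ue={n}
  L3: def={m} ue=∅
  L4: def={r} ue={m}
  L5: def={j,m} ue={j}
  L6: def={j,r} ue=∅
  L7: def={w} ue={j,v}

Live sets:
  live L0: ∅→{m,n}
  live L1: {n}→{j,n,v}
  live L2: {j,n,v}→{j,n,v}
  live L3: ∅→{m}
  live L4: {m}→∅
  live L5: {j,v}→{j,v}
  live L6: ∅→∅
  live L7: {j,v}→∅

Interference:
  j: {m,n,v,w}
  m: {j,n,r,v}
  n: {j,m,v,w}
  r: {m}
  v: {j,m,n,w}
  w: {j,n,v}

N(j) = ["m", "n", "v", "w"]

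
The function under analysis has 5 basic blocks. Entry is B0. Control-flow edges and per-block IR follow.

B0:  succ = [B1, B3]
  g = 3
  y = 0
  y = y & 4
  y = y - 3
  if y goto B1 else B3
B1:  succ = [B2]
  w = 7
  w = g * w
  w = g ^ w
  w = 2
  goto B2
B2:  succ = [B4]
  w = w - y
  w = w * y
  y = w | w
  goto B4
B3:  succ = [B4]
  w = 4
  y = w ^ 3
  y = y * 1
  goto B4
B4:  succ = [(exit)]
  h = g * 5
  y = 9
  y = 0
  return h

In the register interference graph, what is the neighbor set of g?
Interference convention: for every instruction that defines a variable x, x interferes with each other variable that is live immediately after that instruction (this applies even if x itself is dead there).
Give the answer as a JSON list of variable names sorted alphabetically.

Per-block:
  B0: def={g,y} ue=∅
  B1: def={w} ue={g}
  B2: def={w,y} ue={w,y}
  B3: def={w,y} ue=∅
  B4: def={h,y} ue={g}

Liveness:
  B0: in=∅ out={g,y}
  B1: in={g,y} out={g,w,y}
  B2: in={g,w,y} out={g}
  B3: in={g} out={g}
  B4: in={g} out=∅

Conflict graph:
  g — {w,y}
  h — {y}
  w — {g,y}
  y — {g,h,w}

N(g) = ["w", "y"]

Answer: ["w", "y"]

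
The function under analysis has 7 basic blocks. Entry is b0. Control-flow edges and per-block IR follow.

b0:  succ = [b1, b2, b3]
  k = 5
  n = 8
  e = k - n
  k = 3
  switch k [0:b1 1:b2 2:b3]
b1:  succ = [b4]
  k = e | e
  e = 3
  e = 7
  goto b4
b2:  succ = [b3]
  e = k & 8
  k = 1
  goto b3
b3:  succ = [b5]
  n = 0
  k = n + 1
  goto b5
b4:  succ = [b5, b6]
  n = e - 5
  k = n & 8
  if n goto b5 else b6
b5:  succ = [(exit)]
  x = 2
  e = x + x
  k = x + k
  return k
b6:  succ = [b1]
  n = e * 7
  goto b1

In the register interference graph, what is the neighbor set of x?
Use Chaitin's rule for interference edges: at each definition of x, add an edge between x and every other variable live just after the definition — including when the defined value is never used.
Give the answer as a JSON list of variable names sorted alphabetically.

Block summaries:
  b0: {e,k,n} / ∅
  b1: {e,k} / {e}
  b2: {e,k} / {k}
  b3: {k,n} / ∅
  b4: {k,n} / {e}
  b5: {e,k,x} / {k}
  b6: {n} / {e}

Liveness:
  b0 li=∅ lo={e,k}
  b1 li={e} lo={e}
  b2 li={k} lo=∅
  b3 li=∅ lo={k}
  b4 li={e} lo={e,k}
  b5 li={k} lo=∅
  b6 li={e} lo={e}

Interfere edges:
  e: {k,n,x}
  k: {e,n,x}
  n: {e,k}
  x: {e,k}

N(x) = ["e", "k"]

Answer: ["e", "k"]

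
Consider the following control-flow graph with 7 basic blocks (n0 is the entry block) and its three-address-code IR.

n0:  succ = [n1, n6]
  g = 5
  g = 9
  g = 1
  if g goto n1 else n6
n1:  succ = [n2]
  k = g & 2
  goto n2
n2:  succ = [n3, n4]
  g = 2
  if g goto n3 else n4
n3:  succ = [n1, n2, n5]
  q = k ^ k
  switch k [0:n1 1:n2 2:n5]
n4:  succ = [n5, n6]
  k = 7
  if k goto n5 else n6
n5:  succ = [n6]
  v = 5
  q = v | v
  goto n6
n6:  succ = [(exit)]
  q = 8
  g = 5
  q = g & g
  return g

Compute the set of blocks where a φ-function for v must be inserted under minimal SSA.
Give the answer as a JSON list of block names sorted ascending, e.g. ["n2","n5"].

idom tree: n1←n0 n2←n1 n3←n2 n4←n2 n5←n2 n6←n0
Join-block Dom:
  n1: preds {n0,n3}: {n0} ∩ {n0,n1,n2,n3} = {n0}; idom=n0
  n2: preds {n1,n3}: {n0,n1} ∩ {n0,n1,n2,n3} = {n0,n1}; idom=n1
  n5: preds {n3,n4}: {n0,n1,n2,n3} ∩ {n0,n1,n2,n4} = {n0,n1,n2}; idom=n2
  n6: preds {n0,n4,n5}: {n0} ∩ {n0,n1,n2,n4} ∩ {n0,n1,n2,n5} = {n0}; idom=n0

Frontier:
  join n1 pred n0: · stop@n0
  join n1 pred n3: n3→n2→n1 stop@n0
  join n2 pred n1: · stop@n1
  join n2 pred n3: n3→n2 stop@n1
  join n5 pred n3: n3 stop@n2
  join n5 pred n4: n4 stop@n2
  join n6 pred n0: · stop@n0
  join n6 pred n4: n4→n2→n1 stop@n0
  join n6 pred n5: n5→n2→n1 stop@n0
  n0 → ∅
  n1 → {n1,n6}
  n2 → {n1,n2,n6}
  n3 → {n1,n2,n5}
  n4 → {n5,n6}
  n5 → {n6}
  n6 → ∅

φ for v: defs {n5}
  DF⁺ = {n6}

Answer: ["n6"]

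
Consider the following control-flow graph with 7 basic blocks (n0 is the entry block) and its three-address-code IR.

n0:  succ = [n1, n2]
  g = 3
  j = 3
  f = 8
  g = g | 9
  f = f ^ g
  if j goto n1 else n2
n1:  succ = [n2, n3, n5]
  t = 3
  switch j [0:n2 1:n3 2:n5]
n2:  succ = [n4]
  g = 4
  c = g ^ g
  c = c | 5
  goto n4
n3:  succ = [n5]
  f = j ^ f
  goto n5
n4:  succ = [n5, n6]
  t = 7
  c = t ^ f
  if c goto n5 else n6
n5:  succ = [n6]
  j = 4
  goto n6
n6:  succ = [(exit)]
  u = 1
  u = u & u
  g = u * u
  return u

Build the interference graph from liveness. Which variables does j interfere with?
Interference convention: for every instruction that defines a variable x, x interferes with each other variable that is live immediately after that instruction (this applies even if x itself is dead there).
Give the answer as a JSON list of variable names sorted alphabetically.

Per-block:
  n0: def={f,g,j} ue=∅
  n1: def={t} ue={j}
  n2: def={c,g} ue=∅
  n3: def={f} ue={f,j}
  n4: def={c,t} ue={f}
  n5: def={j} ue=∅
  n6: def={g,u} ue=∅

Backward fixpoint:
  n0 li=∅ lo={f,j}
  n1 li={f,j} lo={f,j}
  n2 li={f} lo={f}
  n3 li={f,j} lo=∅
  n4 li={f} lo=∅
  n5 li=∅ lo=∅
  n6 li=∅ lo=∅

Interference:
  c — {f}
  f — {c,g,j,t}
  g — {f,j,u}
  j — {f,g,t}
  t — {f,j}
  u — {g}

N(j) = ["f", "g", "t"]

Answer: ["f", "g", "t"]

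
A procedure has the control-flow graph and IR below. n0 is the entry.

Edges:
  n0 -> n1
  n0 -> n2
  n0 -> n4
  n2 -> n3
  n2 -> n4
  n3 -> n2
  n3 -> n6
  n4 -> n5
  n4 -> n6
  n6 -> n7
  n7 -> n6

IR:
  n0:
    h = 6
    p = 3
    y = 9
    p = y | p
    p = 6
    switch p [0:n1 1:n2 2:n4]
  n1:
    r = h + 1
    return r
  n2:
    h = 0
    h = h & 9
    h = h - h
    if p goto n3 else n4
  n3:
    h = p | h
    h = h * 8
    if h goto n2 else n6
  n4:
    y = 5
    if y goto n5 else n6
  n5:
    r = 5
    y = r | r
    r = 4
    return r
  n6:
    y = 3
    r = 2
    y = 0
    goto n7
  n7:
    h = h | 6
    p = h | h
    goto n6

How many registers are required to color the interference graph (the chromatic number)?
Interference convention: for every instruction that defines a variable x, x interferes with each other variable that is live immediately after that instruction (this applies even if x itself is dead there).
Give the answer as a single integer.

Answer: 3

Analysis:
Per-block:
  n0 def {h,p,y} use ∅
  n1 def {r} use {h}
  n2 def {h} use {p}
  n3 def {h} use {h,p}
  n4 def {y} use ∅
  n5 def {r,y} use ∅
  n6 def {r,y} use ∅
  n7 def {h,p} use {h}

Backward fixpoint:
  live n0: ∅→{h,p}
  live n1: {h}→∅
  live n2: {p}→{h,p}
  live n3: {h,p}→{h,p}
  live n4: {h}→{h}
  live n5: ∅→∅
  live n6: {h}→{h}
  live n7: {h}→{h}

Conflict graph:
  h↔{p,r,y}
  p↔{h,y}
  r↔{h}
  y↔{h,p}

Colouring:
  lower bound: {h,p,y} mutually conflict ⇒ χ ≥ 3
  assign h→c0 p→c1 r→c1 y→c2 — no edge inside a register ⇒ χ ≤ 3
  χ = 3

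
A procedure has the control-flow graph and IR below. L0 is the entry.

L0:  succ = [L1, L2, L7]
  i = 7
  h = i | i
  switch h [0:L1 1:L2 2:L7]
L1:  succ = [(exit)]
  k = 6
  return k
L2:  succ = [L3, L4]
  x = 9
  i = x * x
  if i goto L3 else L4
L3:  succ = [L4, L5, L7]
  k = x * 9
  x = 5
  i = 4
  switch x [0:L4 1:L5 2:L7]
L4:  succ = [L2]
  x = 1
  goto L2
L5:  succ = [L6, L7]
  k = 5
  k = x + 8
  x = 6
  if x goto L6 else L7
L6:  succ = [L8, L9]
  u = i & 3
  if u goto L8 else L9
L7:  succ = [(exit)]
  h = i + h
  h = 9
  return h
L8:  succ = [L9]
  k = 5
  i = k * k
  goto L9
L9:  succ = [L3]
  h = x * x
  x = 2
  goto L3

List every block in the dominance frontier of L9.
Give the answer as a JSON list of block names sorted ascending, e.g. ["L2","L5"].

Answer: ["L3"]

Derivation:
idom tree: L1←L0 L2←L0 L3←L2 L4←L2 L5←L3 L6←L5 L7←L0 L8←L6 L9←L6
Dom at joins:
  L2: preds {L0,L4}: {L0} ∩ {L0,L2,L4} = {L0}; idom=L0
  L3: preds {L2,L9}: {L0,L2} ∩ {L0,L2,L3,L5,L6,L9} = {L0,L2}; idom=L2
  L4: preds {L2,L3}: {L0,L2} ∩ {L0,L2,L3} = {L0,L2}; idom=L2
  L7: preds {L0,L3,L5}: {L0} ∩ {L0,L2,L3} ∩ {L0,L2,L3,L5} = {L0}; idom=L0
  L9: preds {L6,L8}: {L0,L2,L3,L5,L6} ∩ {L0,L2,L3,L5,L6,L8} = {L0,L2,L3,L5,L6}; idom=L6

DF derivation:
  join L2 pred L0: · stop@L0
  join L2 pred L4: L4→L2 stop@L0
  join L3 pred L2: · stop@L2
  join L3 pred L9: L9→L6→L5→L3 stop@L2
  join L4 pred L2: · stop@L2
  join L4 pred L3: L3 stop@L2
  join L7 pred L0: · stop@L0
  join L7 pred L3: L3→L2 stop@L0
  join L7 pred L5: L5→L3→L2 stop@L0
  join L9 pred L6: · stop@L6
  join L9 pred L8: L8 stop@L6
  L0: DF=∅
  L1: DF=∅
  L2: DF={L2,L7}
  L3: DF={L3,L4,L7}
  L4: DF={L2}
  L5: DF={L3,L7}
  L6: DF={L3}
  L7: DF=∅
  L8: DF={L9}
  L9: DF={L3}

DF(L9) = ["L3"]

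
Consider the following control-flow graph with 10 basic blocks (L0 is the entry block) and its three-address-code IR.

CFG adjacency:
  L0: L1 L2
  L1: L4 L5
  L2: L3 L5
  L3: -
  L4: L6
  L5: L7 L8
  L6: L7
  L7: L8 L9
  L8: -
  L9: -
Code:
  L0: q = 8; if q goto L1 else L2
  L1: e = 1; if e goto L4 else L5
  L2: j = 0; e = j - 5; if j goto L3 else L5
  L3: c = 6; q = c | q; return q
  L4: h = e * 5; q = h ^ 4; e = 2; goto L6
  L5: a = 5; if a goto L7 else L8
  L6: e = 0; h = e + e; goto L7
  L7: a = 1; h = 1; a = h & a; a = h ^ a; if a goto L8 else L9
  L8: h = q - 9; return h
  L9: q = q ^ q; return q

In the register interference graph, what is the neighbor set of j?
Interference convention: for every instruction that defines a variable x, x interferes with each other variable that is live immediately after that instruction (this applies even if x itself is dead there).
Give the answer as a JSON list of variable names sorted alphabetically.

def/use:
  L0: def={q} ue=∅
  L1: def={e} ue=∅
  L2: def={e,j} ue=∅
  L3: def={c,q} ue={q}
  L4: def={e,h,q} ue={e}
  L5: def={a} ue=∅
  L6: def={e,h} ue=∅
  L7: def={a,h} ue=∅
  L8: def={h} ue={q}
  L9: def={q} ue={q}

Liveness:
  L0 li=∅ lo={q}
  L1 li={q} lo={e,q}
  L2 li={q} lo={q}
  L3 li={q} lo=∅
  L4 li={e} lo={q}
  L5 li={q} lo={q}
  L6 li={q} lo={q}
  L7 li={q} lo={q}
  L8 li={q} lo=∅
  L9 li={q} lo=∅

Interference:
  a: {h,q}
  c: {q}
  e: {j,q}
  h: {a,q}
  j: {e,q}
  q: {a,c,e,h,j}

N(j) = ["e", "q"]

Answer: ["e", "q"]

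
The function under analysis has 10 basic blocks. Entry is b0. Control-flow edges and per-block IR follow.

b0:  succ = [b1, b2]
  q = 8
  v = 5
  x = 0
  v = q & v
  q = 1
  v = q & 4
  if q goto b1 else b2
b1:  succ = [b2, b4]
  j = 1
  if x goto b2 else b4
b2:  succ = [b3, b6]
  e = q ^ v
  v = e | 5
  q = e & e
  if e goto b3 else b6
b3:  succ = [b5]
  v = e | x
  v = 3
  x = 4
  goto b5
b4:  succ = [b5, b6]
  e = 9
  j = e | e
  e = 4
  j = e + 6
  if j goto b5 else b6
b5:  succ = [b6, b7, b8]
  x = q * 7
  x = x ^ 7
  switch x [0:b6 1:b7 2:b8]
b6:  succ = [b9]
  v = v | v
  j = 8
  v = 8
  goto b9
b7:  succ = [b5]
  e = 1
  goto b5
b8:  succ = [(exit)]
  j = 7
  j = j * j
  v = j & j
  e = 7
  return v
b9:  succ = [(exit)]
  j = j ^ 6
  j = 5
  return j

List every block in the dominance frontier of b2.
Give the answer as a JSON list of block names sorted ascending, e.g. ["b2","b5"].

idom tree: b1←b0 b2←b0 b3←b2 b4←b1 b5←b0 b6←b0 b7←b5 b8←b5 b9←b6
Dom∩ at merges:
  b2: preds {b0,b1}: {b0} ∩ {b0,b1} = {b0}; idom=b0
  b5: preds {b3,b4,b7}: {b0,b2,b3} ∩ {b0,b1,b4} ∩ {b0,b5,b7} = {b0}; idom=b0
  b6: preds {b2,b4,b5}: {b0,b2} ∩ {b0,b1,b4} ∩ {b0,b5} = {b0}; idom=b0

Frontier:
  b2←b0: walk · to b0
  b2←b1: walk b1 to b0
  b5←b3: walk b3→b2 to b0
  b5←b4: walk b4→b1 to b0
  b5←b7: walk b7→b5 to b0
  b6←b2: walk b2 to b0
  b6←b4: walk b4→b1 to b0
  b6←b5: walk b5 to b0
  b0: DF=∅
  b1: DF={b2,b5,b6}
  b2: DF={b5,b6}
  b3: DF={b5}
  b4: DF={b5,b6}
  b5: DF={b5,b6}
  b6: DF=∅
  b7: DF={b5}
  b8: DF=∅
  b9: DF=∅

DF(b2) = ["b5", "b6"]

Answer: ["b5", "b6"]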